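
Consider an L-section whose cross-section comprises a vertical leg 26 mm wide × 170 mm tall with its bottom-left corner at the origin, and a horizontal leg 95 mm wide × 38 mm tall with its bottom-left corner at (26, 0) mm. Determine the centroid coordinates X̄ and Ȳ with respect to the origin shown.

X̄ = 40.20 mm, Ȳ = 55.33 mm

vertical leg: A = 26 × 170 = 4420.00, centroid at (13.00, 85.00).
horizontal leg: A = 95 × 38 = 3610.00, centroid at (73.50, 19.00).
ΣA = 8030.00 mm², ΣAX̄ = 322795.00 mm³, ΣAȲ = 444290.00 mm³.
X̄ = 322795.00/8030.00 = 40.20 mm; Ȳ = 444290.00/8030.00 = 55.33 mm.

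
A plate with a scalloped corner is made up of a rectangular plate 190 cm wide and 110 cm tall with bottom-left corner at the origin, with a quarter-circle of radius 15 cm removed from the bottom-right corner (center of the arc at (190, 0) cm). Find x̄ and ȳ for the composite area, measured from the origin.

plate: A = 190 × 110 = 20900.00, centroid at (95.00, 55.00).
removed quarter-circle: A = −¼π·15² = -176.71, centroid at (183.63, 6.37).
ΣA = 20723.29 cm²
ΣAx̄ = (20900.00)(95.00) + (-176.71)(183.63) = 1953049.23 cm³
ΣAȳ = (20900.00)(55.00) + (-176.71)(6.37) = 1148375.00 cm³
x̄ = 1953049.23 / 20723.29 = 94.24 cm
ȳ = 1148375.00 / 20723.29 = 55.41 cm

x̄ = 94.24 cm, ȳ = 55.41 cm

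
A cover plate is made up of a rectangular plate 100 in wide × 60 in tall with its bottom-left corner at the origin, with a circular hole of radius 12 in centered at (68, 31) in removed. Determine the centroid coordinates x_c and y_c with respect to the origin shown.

plate: A = 100 × 60 = 6000.00, centroid at (50.00, 30.00).
hole: A = −π·12² = -452.39, centroid at (68.00, 31.00).
ΣA = 5547.61 in²
ΣAx_c = (6000.00)(50.00) + (-452.39)(68.00) = 269237.52 in³
ΣAy_c = (6000.00)(30.00) + (-452.39)(31.00) = 165975.93 in³
x_c = 269237.52 / 5547.61 = 48.53 in
y_c = 165975.93 / 5547.61 = 29.92 in

x_c = 48.53 in, y_c = 29.92 in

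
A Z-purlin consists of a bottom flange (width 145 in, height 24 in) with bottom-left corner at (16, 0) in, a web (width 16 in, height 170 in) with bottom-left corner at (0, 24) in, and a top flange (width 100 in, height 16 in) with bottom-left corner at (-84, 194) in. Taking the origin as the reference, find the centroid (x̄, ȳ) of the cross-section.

x̄ = 35.30 in, ȳ = 84.80 in

bottom flange: A = 145 × 24 = 3480.00, centroid at (88.50, 12.00).
web: A = 16 × 170 = 2720.00, centroid at (8.00, 109.00).
top flange: A = 100 × 16 = 1600.00, centroid at (-34.00, 202.00).
ΣA = 7800.00 in², ΣAx̄ = 275340.00 in³, ΣAȳ = 661440.00 in³.
x̄ = 275340.00/7800.00 = 35.30 in; ȳ = 661440.00/7800.00 = 84.80 in.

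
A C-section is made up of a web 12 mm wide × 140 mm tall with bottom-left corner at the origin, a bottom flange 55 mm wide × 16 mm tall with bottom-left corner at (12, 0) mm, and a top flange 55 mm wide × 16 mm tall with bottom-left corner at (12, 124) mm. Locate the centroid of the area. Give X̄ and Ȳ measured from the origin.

web: A = 12 × 140 = 1680.00, centroid at (6.00, 70.00).
bottom flange: A = 55 × 16 = 880.00, centroid at (39.50, 8.00).
top flange: A = 55 × 16 = 880.00, centroid at (39.50, 132.00).
ΣA = 3440.00 mm²
ΣAX̄ = (1680.00)(6.00) + (880.00)(39.50) + (880.00)(39.50) = 79600.00 mm³
ΣAȲ = (1680.00)(70.00) + (880.00)(8.00) + (880.00)(132.00) = 240800.00 mm³
X̄ = 79600.00 / 3440.00 = 23.14 mm
Ȳ = 240800.00 / 3440.00 = 70.00 mm

X̄ = 23.14 mm, Ȳ = 70.00 mm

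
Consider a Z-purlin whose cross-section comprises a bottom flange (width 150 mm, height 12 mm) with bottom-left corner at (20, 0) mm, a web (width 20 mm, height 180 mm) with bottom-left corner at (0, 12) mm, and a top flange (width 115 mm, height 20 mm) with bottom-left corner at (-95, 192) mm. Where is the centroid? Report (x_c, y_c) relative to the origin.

bottom flange: A = 150 × 12 = 1800.00, centroid at (95.00, 6.00).
web: A = 20 × 180 = 3600.00, centroid at (10.00, 102.00).
top flange: A = 115 × 20 = 2300.00, centroid at (-37.50, 202.00).
ΣA = 7700.00 mm², ΣAx_c = 120750.00 mm³, ΣAy_c = 842600.00 mm³.
x_c = 120750.00/7700.00 = 15.68 mm; y_c = 842600.00/7700.00 = 109.43 mm.

x_c = 15.68 mm, y_c = 109.43 mm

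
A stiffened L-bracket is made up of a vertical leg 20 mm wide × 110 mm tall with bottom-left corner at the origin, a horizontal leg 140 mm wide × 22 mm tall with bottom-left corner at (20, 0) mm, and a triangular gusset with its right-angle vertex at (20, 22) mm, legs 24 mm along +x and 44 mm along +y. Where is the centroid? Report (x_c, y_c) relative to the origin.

vertical leg: A = 20 × 110 = 2200.00, centroid at (10.00, 55.00).
horizontal leg: A = 140 × 22 = 3080.00, centroid at (90.00, 11.00).
gusset: A = ½·24·44 = 528.00, centroid at (28.00, 36.67).
ΣA = 5808.00 mm²
ΣAx_c = (2200.00)(10.00) + (3080.00)(90.00) + (528.00)(28.00) = 313984.00 mm³
ΣAy_c = (2200.00)(55.00) + (3080.00)(11.00) + (528.00)(36.67) = 174240.00 mm³
x_c = 313984.00 / 5808.00 = 54.06 mm
y_c = 174240.00 / 5808.00 = 30.00 mm

x_c = 54.06 mm, y_c = 30.00 mm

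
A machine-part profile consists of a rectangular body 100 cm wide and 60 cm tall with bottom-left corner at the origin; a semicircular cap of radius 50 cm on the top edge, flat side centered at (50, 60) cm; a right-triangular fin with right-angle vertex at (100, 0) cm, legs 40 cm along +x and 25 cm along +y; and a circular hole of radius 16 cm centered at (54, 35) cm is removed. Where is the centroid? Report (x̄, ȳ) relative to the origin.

x̄ = 52.96 cm, ȳ = 49.36 cm

rectangular body: A = 100 × 60 = 6000.00, centroid at (50.00, 30.00).
semicircular top: A = ½π·50² = 3926.99, centroid at (50.00, 81.22).
triangular fin: A = ½·40·25 = 500.00, centroid at (113.33, 8.33).
hole: A = −π·16² = -804.25, centroid at (54.00, 35.00).
ΣA = 9622.74 cm²
ΣAx̄ = (6000.00)(50.00) + (3926.99)(50.00) + (500.00)(113.33) + (-804.25)(54.00) = 509586.83 cm³
ΣAȳ = (6000.00)(30.00) + (3926.99)(81.22) + (500.00)(8.33) + (-804.25)(35.00) = 474970.78 cm³
x̄ = 509586.83 / 9622.74 = 52.96 cm
ȳ = 474970.78 / 9622.74 = 49.36 cm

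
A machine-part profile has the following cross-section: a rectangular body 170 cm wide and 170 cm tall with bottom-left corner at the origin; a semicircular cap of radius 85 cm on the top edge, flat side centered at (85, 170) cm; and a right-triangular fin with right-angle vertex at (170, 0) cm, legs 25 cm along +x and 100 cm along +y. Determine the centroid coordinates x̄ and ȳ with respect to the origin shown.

x̄ = 87.81 cm, ȳ = 116.55 cm

rectangular body: A = 170 × 170 = 28900.00, centroid at (85.00, 85.00).
semicircular top: A = ½π·85² = 11349.00, centroid at (85.00, 206.08).
triangular fin: A = ½·25·100 = 1250.00, centroid at (178.33, 33.33).
ΣA = 41499.00 cm², ΣAx̄ = 3644081.96 cm³, ΣAȳ = 4836913.92 cm³.
x̄ = 3644081.96/41499.00 = 87.81 cm; ȳ = 4836913.92/41499.00 = 116.55 cm.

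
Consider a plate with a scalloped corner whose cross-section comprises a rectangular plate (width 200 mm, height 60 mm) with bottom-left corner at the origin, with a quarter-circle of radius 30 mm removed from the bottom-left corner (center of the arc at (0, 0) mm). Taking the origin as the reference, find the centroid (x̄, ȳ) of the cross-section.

x̄ = 105.46 mm, ȳ = 31.08 mm

Part | A | x̄ᵢ | ȳᵢ | A·x̄ᵢ | A·ȳᵢ
plate | 12000.00 | 100.00 | 30.00 | 1200000.00 | 360000.00
removed quarter-circle | -706.86 | 12.73 | 12.73 | -9000.00 | -9000.00
Σ | 11293.14 |  |  | 1191000.00 | 351000.00
x̄ = 1191000.00 / 11293.14 = 105.46 mm
ȳ = 351000.00 / 11293.14 = 31.08 mm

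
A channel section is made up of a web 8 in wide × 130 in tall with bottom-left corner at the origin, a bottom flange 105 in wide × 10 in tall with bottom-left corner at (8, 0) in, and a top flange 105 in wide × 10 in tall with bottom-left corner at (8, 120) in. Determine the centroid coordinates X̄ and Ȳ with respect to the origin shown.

X̄ = 41.79 in, Ȳ = 65.00 in

web: A = 8 × 130 = 1040.00, centroid at (4.00, 65.00).
bottom flange: A = 105 × 10 = 1050.00, centroid at (60.50, 5.00).
top flange: A = 105 × 10 = 1050.00, centroid at (60.50, 125.00).
ΣA = 3140.00 in², ΣAX̄ = 131210.00 in³, ΣAȲ = 204100.00 in³.
X̄ = 131210.00/3140.00 = 41.79 in; Ȳ = 204100.00/3140.00 = 65.00 in.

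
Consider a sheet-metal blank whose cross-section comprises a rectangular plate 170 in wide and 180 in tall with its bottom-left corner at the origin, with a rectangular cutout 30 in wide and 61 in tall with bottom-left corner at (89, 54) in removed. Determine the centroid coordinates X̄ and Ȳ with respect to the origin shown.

plate: A = 170 × 180 = 30600.00, centroid at (85.00, 90.00).
hole: A = −(30 × 61) = -1830.00, centroid at (104.00, 84.50).
ΣA = 28770.00 in², ΣAX̄ = 2410680.00 in³, ΣAȲ = 2599365.00 in³.
X̄ = 2410680.00/28770.00 = 83.79 in; Ȳ = 2599365.00/28770.00 = 90.35 in.

X̄ = 83.79 in, Ȳ = 90.35 in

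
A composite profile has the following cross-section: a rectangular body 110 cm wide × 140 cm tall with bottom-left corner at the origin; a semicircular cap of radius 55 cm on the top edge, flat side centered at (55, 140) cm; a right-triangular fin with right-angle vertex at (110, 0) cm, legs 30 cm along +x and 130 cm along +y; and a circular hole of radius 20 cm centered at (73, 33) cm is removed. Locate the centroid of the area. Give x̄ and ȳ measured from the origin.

rectangular body: A = 110 × 140 = 15400.00, centroid at (55.00, 70.00).
semicircular top: A = ½π·55² = 4751.66, centroid at (55.00, 163.34).
triangular fin: A = ½·30·130 = 1950.00, centroid at (120.00, 43.33).
hole: A = −π·20² = -1256.64, centroid at (73.00, 33.00).
ΣA = 20845.02 cm², ΣAx̄ = 1250606.73 cm³, ΣAȳ = 1897179.89 cm³.
x̄ = 1250606.73/20845.02 = 60.00 cm; ȳ = 1897179.89/20845.02 = 91.01 cm.

x̄ = 60.00 cm, ȳ = 91.01 cm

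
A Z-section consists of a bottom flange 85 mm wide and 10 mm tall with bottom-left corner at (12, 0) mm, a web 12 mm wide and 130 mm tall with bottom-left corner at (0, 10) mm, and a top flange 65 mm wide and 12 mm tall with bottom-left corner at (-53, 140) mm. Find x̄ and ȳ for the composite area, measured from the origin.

bottom flange: A = 85 × 10 = 850.00, centroid at (54.50, 5.00).
web: A = 12 × 130 = 1560.00, centroid at (6.00, 75.00).
top flange: A = 65 × 12 = 780.00, centroid at (-20.50, 146.00).
ΣA = 3190.00 mm²
ΣAx̄ = (850.00)(54.50) + (1560.00)(6.00) + (780.00)(-20.50) = 39695.00 mm³
ΣAȳ = (850.00)(5.00) + (1560.00)(75.00) + (780.00)(146.00) = 235130.00 mm³
x̄ = 39695.00 / 3190.00 = 12.44 mm
ȳ = 235130.00 / 3190.00 = 73.71 mm

x̄ = 12.44 mm, ȳ = 73.71 mm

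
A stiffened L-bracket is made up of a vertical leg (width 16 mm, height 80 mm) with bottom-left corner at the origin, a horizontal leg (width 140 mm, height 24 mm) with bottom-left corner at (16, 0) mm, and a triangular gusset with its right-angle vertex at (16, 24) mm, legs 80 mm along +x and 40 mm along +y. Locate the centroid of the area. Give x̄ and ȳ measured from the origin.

x̄ = 58.89 mm, ȳ = 24.24 mm

Part | A | x̄ᵢ | ȳᵢ | A·x̄ᵢ | A·ȳᵢ
vertical leg | 1280.00 | 8.00 | 40.00 | 10240.00 | 51200.00
horizontal leg | 3360.00 | 86.00 | 12.00 | 288960.00 | 40320.00
gusset | 1600.00 | 42.67 | 37.33 | 68266.67 | 59733.33
Σ | 6240.00 |  |  | 367466.67 | 151253.33
x̄ = 367466.67 / 6240.00 = 58.89 mm
ȳ = 151253.33 / 6240.00 = 24.24 mm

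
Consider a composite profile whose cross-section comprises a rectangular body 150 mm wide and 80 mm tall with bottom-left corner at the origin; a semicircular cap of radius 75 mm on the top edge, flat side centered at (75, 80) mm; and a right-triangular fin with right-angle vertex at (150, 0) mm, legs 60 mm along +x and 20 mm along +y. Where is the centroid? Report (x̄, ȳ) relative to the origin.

x̄ = 77.66 mm, ȳ = 68.68 mm

rectangular body: A = 150 × 80 = 12000.00, centroid at (75.00, 40.00).
semicircular top: A = ½π·75² = 8835.73, centroid at (75.00, 111.83).
triangular fin: A = ½·60·20 = 600.00, centroid at (170.00, 6.67).
ΣA = 21435.73 mm², ΣAx̄ = 1664679.70 mm³, ΣAȳ = 1472108.35 mm³.
x̄ = 1664679.70/21435.73 = 77.66 mm; ȳ = 1472108.35/21435.73 = 68.68 mm.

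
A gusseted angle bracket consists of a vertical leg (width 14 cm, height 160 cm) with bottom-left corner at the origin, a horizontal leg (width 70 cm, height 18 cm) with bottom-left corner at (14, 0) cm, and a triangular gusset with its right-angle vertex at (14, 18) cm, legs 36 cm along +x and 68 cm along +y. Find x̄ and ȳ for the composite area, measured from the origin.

x̄ = 23.13 cm, ȳ = 50.87 cm

Part | A | x̄ᵢ | ȳᵢ | A·x̄ᵢ | A·ȳᵢ
vertical leg | 2240.00 | 7.00 | 80.00 | 15680.00 | 179200.00
horizontal leg | 1260.00 | 49.00 | 9.00 | 61740.00 | 11340.00
gusset | 1224.00 | 26.00 | 40.67 | 31824.00 | 49776.00
Σ | 4724.00 |  |  | 109244.00 | 240316.00
x̄ = 109244.00 / 4724.00 = 23.13 cm
ȳ = 240316.00 / 4724.00 = 50.87 cm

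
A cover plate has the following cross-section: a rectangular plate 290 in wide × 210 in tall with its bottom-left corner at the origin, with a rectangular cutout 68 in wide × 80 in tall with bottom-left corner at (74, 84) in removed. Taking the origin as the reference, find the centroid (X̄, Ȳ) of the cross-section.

Part | A | x̄ᵢ | ȳᵢ | A·x̄ᵢ | A·ȳᵢ
plate | 60900.00 | 145.00 | 105.00 | 8830500.00 | 6394500.00
hole | -5440.00 | 108.00 | 124.00 | -587520.00 | -674560.00
Σ | 55460.00 |  |  | 8242980.00 | 5719940.00
X̄ = 8242980.00 / 55460.00 = 148.63 in
Ȳ = 5719940.00 / 55460.00 = 103.14 in

X̄ = 148.63 in, Ȳ = 103.14 in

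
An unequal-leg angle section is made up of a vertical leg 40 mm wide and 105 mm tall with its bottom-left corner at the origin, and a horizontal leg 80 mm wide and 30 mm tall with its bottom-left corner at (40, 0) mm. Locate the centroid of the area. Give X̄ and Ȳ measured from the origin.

X̄ = 41.82 mm, Ȳ = 38.86 mm

vertical leg: A = 40 × 105 = 4200.00, centroid at (20.00, 52.50).
horizontal leg: A = 80 × 30 = 2400.00, centroid at (80.00, 15.00).
ΣA = 6600.00 mm²
ΣAX̄ = (4200.00)(20.00) + (2400.00)(80.00) = 276000.00 mm³
ΣAȲ = (4200.00)(52.50) + (2400.00)(15.00) = 256500.00 mm³
X̄ = 276000.00 / 6600.00 = 41.82 mm
Ȳ = 256500.00 / 6600.00 = 38.86 mm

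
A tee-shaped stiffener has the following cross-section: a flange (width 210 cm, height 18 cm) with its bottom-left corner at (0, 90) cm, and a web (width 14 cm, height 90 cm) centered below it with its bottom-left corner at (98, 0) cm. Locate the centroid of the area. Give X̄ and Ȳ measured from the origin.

X̄ = 105.00 cm, Ȳ = 85.50 cm

Part | A | x̄ᵢ | ȳᵢ | A·x̄ᵢ | A·ȳᵢ
web | 1260.00 | 105.00 | 45.00 | 132300.00 | 56700.00
flange | 3780.00 | 105.00 | 99.00 | 396900.00 | 374220.00
Σ | 5040.00 |  |  | 529200.00 | 430920.00
X̄ = 529200.00 / 5040.00 = 105.00 cm
Ȳ = 430920.00 / 5040.00 = 85.50 cm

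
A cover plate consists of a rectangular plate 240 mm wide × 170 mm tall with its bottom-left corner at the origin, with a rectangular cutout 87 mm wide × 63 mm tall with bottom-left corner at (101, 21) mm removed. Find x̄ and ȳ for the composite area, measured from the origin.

plate: A = 240 × 170 = 40800.00, centroid at (120.00, 85.00).
hole: A = −(87 × 63) = -5481.00, centroid at (144.50, 52.50).
ΣA = 35319.00 mm², ΣAx̄ = 4103995.50 mm³, ΣAȳ = 3180247.50 mm³.
x̄ = 4103995.50/35319.00 = 116.20 mm; ȳ = 3180247.50/35319.00 = 90.04 mm.

x̄ = 116.20 mm, ȳ = 90.04 mm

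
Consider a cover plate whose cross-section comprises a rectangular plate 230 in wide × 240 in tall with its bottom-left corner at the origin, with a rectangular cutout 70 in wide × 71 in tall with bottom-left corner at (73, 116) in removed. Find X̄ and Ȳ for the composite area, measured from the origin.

X̄ = 115.69 in, Ȳ = 116.88 in

Part | A | x̄ᵢ | ȳᵢ | A·x̄ᵢ | A·ȳᵢ
plate | 55200.00 | 115.00 | 120.00 | 6348000.00 | 6624000.00
hole | -4970.00 | 108.00 | 151.50 | -536760.00 | -752955.00
Σ | 50230.00 |  |  | 5811240.00 | 5871045.00
X̄ = 5811240.00 / 50230.00 = 115.69 in
Ȳ = 5871045.00 / 50230.00 = 116.88 in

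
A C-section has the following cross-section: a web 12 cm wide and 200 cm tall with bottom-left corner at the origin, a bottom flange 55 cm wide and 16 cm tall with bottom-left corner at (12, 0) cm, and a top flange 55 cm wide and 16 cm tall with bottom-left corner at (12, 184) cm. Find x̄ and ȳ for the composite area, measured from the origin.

x̄ = 20.17 cm, ȳ = 100.00 cm

web: A = 12 × 200 = 2400.00, centroid at (6.00, 100.00).
bottom flange: A = 55 × 16 = 880.00, centroid at (39.50, 8.00).
top flange: A = 55 × 16 = 880.00, centroid at (39.50, 192.00).
ΣA = 4160.00 cm², ΣAx̄ = 83920.00 cm³, ΣAȳ = 416000.00 cm³.
x̄ = 83920.00/4160.00 = 20.17 cm; ȳ = 416000.00/4160.00 = 100.00 cm.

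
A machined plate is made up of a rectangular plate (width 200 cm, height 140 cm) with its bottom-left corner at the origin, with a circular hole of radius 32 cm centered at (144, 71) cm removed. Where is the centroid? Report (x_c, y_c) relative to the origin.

plate: A = 200 × 140 = 28000.00, centroid at (100.00, 70.00).
hole: A = −π·32² = -3216.99, centroid at (144.00, 71.00).
ΣA = 24783.01 cm², ΣAx_c = 2336753.31 cm³, ΣAy_c = 1731593.65 cm³.
x_c = 2336753.31/24783.01 = 94.29 cm; y_c = 1731593.65/24783.01 = 69.87 cm.

x_c = 94.29 cm, y_c = 69.87 cm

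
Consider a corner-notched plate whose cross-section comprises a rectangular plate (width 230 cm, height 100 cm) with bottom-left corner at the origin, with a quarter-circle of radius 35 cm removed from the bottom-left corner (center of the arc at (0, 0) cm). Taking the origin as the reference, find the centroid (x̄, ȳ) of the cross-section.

Part | A | x̄ᵢ | ȳᵢ | A·x̄ᵢ | A·ȳᵢ
plate | 23000.00 | 115.00 | 50.00 | 2645000.00 | 1150000.00
removed quarter-circle | -962.11 | 14.85 | 14.85 | -14291.67 | -14291.67
Σ | 22037.89 |  |  | 2630708.33 | 1135708.33
x̄ = 2630708.33 / 22037.89 = 119.37 cm
ȳ = 1135708.33 / 22037.89 = 51.53 cm

x̄ = 119.37 cm, ȳ = 51.53 cm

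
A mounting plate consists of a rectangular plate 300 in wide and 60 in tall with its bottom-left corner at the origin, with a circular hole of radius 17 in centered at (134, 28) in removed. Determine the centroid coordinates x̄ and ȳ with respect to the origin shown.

x̄ = 150.85 in, ȳ = 30.11 in

plate: A = 300 × 60 = 18000.00, centroid at (150.00, 30.00).
hole: A = −π·17² = -907.92, centroid at (134.00, 28.00).
ΣA = 17092.08 in²
ΣAx̄ = (18000.00)(150.00) + (-907.92)(134.00) = 2578338.68 in³
ΣAȳ = (18000.00)(30.00) + (-907.92)(28.00) = 514578.23 in³
x̄ = 2578338.68 / 17092.08 = 150.85 in
ȳ = 514578.23 / 17092.08 = 30.11 in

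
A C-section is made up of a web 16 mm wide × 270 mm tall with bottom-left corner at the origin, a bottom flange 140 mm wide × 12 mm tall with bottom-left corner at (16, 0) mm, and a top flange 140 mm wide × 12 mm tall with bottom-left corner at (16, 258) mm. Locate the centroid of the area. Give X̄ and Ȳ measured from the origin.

web: A = 16 × 270 = 4320.00, centroid at (8.00, 135.00).
bottom flange: A = 140 × 12 = 1680.00, centroid at (86.00, 6.00).
top flange: A = 140 × 12 = 1680.00, centroid at (86.00, 264.00).
ΣA = 7680.00 mm², ΣAX̄ = 323520.00 mm³, ΣAȲ = 1036800.00 mm³.
X̄ = 323520.00/7680.00 = 42.12 mm; Ȳ = 1036800.00/7680.00 = 135.00 mm.

X̄ = 42.12 mm, Ȳ = 135.00 mm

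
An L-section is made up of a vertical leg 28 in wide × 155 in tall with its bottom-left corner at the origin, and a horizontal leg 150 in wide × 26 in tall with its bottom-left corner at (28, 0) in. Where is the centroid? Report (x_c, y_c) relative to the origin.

vertical leg: A = 28 × 155 = 4340.00, centroid at (14.00, 77.50).
horizontal leg: A = 150 × 26 = 3900.00, centroid at (103.00, 13.00).
ΣA = 8240.00 in²
ΣAx_c = (4340.00)(14.00) + (3900.00)(103.00) = 462460.00 in³
ΣAy_c = (4340.00)(77.50) + (3900.00)(13.00) = 387050.00 in³
x_c = 462460.00 / 8240.00 = 56.12 in
y_c = 387050.00 / 8240.00 = 46.97 in

x_c = 56.12 in, y_c = 46.97 in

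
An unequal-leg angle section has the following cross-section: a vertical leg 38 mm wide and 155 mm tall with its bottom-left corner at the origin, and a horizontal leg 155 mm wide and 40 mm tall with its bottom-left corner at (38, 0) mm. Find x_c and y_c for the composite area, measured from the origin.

x_c = 68.49 mm, y_c = 48.01 mm

vertical leg: A = 38 × 155 = 5890.00, centroid at (19.00, 77.50).
horizontal leg: A = 155 × 40 = 6200.00, centroid at (115.50, 20.00).
ΣA = 12090.00 mm²
ΣAx_c = (5890.00)(19.00) + (6200.00)(115.50) = 828010.00 mm³
ΣAy_c = (5890.00)(77.50) + (6200.00)(20.00) = 580475.00 mm³
x_c = 828010.00 / 12090.00 = 68.49 mm
y_c = 580475.00 / 12090.00 = 48.01 mm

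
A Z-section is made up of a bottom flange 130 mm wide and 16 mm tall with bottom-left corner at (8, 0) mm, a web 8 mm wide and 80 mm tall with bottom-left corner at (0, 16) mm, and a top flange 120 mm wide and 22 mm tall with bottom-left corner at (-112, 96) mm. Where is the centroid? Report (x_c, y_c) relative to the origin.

x_c = 3.19 mm, y_c = 62.49 mm

bottom flange: A = 130 × 16 = 2080.00, centroid at (73.00, 8.00).
web: A = 8 × 80 = 640.00, centroid at (4.00, 56.00).
top flange: A = 120 × 22 = 2640.00, centroid at (-52.00, 107.00).
ΣA = 5360.00 mm², ΣAx_c = 17120.00 mm³, ΣAy_c = 334960.00 mm³.
x_c = 17120.00/5360.00 = 3.19 mm; y_c = 334960.00/5360.00 = 62.49 mm.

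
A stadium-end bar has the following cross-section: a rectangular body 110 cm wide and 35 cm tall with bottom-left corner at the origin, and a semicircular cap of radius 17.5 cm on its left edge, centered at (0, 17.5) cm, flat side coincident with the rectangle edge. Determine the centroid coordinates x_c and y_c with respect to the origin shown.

x_c = 48.07 cm, y_c = 17.50 cm

rectangular body: A = 110 × 35 = 3850.00, centroid at (55.00, 17.50).
semicircular end: A = ½π·17.5² = 481.06, centroid at (-7.43, 17.50).
ΣA = 4331.06 cm²
ΣAx_c = (3850.00)(55.00) + (481.06)(-7.43) = 208177.08 cm³
ΣAy_c = (3850.00)(17.50) + (481.06)(17.50) = 75793.49 cm³
x_c = 208177.08 / 4331.06 = 48.07 cm
y_c = 75793.49 / 4331.06 = 17.50 cm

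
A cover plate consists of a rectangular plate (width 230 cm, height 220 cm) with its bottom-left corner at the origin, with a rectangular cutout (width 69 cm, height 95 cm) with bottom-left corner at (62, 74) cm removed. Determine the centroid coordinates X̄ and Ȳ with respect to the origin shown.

X̄ = 117.75 cm, Ȳ = 108.29 cm

plate: A = 230 × 220 = 50600.00, centroid at (115.00, 110.00).
hole: A = −(69 × 95) = -6555.00, centroid at (96.50, 121.50).
ΣA = 44045.00 cm², ΣAX̄ = 5186442.50 cm³, ΣAȲ = 4769567.50 cm³.
X̄ = 5186442.50/44045.00 = 117.75 cm; Ȳ = 4769567.50/44045.00 = 108.29 cm.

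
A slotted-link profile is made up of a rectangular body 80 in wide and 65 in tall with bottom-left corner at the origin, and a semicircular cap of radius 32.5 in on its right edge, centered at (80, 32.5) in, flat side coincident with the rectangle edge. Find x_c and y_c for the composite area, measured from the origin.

rectangular body: A = 80 × 65 = 5200.00, centroid at (40.00, 32.50).
semicircular end: A = ½π·32.5² = 1659.15, centroid at (93.79, 32.50).
ΣA = 6859.15 in², ΣAx_c = 363617.71 in³, ΣAy_c = 222922.49 in³.
x_c = 363617.71/6859.15 = 53.01 in; y_c = 222922.49/6859.15 = 32.50 in.

x_c = 53.01 in, y_c = 32.50 in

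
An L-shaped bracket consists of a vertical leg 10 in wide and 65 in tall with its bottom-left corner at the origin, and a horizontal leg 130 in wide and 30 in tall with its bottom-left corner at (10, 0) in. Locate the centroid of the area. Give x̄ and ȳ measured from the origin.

vertical leg: A = 10 × 65 = 650.00, centroid at (5.00, 32.50).
horizontal leg: A = 130 × 30 = 3900.00, centroid at (75.00, 15.00).
ΣA = 4550.00 in²
ΣAx̄ = (650.00)(5.00) + (3900.00)(75.00) = 295750.00 in³
ΣAȳ = (650.00)(32.50) + (3900.00)(15.00) = 79625.00 in³
x̄ = 295750.00 / 4550.00 = 65.00 in
ȳ = 79625.00 / 4550.00 = 17.50 in

x̄ = 65.00 in, ȳ = 17.50 in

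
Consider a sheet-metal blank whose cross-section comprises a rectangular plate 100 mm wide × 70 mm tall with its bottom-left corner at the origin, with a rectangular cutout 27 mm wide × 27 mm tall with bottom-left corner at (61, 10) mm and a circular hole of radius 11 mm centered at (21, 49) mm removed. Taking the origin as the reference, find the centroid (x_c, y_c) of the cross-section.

x_c = 48.84 mm, y_c = 35.52 mm

plate: A = 100 × 70 = 7000.00, centroid at (50.00, 35.00).
hole 1: A = −(27 × 27) = -729.00, centroid at (74.50, 23.50).
hole 2: A = −π·11² = -380.13, centroid at (21.00, 49.00).
ΣA = 5890.87 mm²
ΣAx_c = (7000.00)(50.00) + (-729.00)(74.50) + (-380.13)(21.00) = 287706.71 mm³
ΣAy_c = (7000.00)(35.00) + (-729.00)(23.50) + (-380.13)(49.00) = 209242.00 mm³
x_c = 287706.71 / 5890.87 = 48.84 mm
y_c = 209242.00 / 5890.87 = 35.52 mm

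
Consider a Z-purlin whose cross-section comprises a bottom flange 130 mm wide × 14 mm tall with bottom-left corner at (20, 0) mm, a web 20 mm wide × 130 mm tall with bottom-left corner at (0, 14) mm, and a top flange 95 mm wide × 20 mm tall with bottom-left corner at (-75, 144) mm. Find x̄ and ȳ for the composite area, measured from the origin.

x̄ = 20.32 mm, ȳ = 80.81 mm

bottom flange: A = 130 × 14 = 1820.00, centroid at (85.00, 7.00).
web: A = 20 × 130 = 2600.00, centroid at (10.00, 79.00).
top flange: A = 95 × 20 = 1900.00, centroid at (-27.50, 154.00).
ΣA = 6320.00 mm², ΣAx̄ = 128450.00 mm³, ΣAȳ = 510740.00 mm³.
x̄ = 128450.00/6320.00 = 20.32 mm; ȳ = 510740.00/6320.00 = 80.81 mm.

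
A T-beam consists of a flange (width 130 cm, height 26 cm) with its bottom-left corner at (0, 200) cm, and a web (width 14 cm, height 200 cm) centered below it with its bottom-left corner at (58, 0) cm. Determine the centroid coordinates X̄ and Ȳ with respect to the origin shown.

X̄ = 65.00 cm, Ȳ = 161.80 cm

web: A = 14 × 200 = 2800.00, centroid at (65.00, 100.00).
flange: A = 130 × 26 = 3380.00, centroid at (65.00, 213.00).
ΣA = 6180.00 cm²
ΣAX̄ = (2800.00)(65.00) + (3380.00)(65.00) = 401700.00 cm³
ΣAȲ = (2800.00)(100.00) + (3380.00)(213.00) = 999940.00 cm³
X̄ = 401700.00 / 6180.00 = 65.00 cm
Ȳ = 999940.00 / 6180.00 = 161.80 cm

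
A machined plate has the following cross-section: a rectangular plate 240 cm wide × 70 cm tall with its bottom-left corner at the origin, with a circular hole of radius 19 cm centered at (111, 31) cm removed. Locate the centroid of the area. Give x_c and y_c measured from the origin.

x_c = 120.65 cm, y_c = 35.29 cm

plate: A = 240 × 70 = 16800.00, centroid at (120.00, 35.00).
hole: A = −π·19² = -1134.11, centroid at (111.00, 31.00).
ΣA = 15665.89 cm²
ΣAx_c = (16800.00)(120.00) + (-1134.11)(111.00) = 1890113.24 cm³
ΣAy_c = (16800.00)(35.00) + (-1134.11)(31.00) = 552842.44 cm³
x_c = 1890113.24 / 15665.89 = 120.65 cm
y_c = 552842.44 / 15665.89 = 35.29 cm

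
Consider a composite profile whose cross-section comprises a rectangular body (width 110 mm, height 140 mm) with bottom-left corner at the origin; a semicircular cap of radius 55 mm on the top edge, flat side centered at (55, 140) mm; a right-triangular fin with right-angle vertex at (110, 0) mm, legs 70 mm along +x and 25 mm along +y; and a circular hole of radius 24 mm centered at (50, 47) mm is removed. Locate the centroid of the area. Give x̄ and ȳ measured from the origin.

x̄ = 59.04 mm, ȳ = 92.44 mm

rectangular body: A = 110 × 140 = 15400.00, centroid at (55.00, 70.00).
semicircular top: A = ½π·55² = 4751.66, centroid at (55.00, 163.34).
triangular fin: A = ½·70·25 = 875.00, centroid at (133.33, 8.33).
hole: A = −π·24² = -1809.56, centroid at (50.00, 47.00).
ΣA = 19217.10 mm², ΣAx̄ = 1134530.04 mm³, ΣAȳ = 1776391.38 mm³.
x̄ = 1134530.04/19217.10 = 59.04 mm; ȳ = 1776391.38/19217.10 = 92.44 mm.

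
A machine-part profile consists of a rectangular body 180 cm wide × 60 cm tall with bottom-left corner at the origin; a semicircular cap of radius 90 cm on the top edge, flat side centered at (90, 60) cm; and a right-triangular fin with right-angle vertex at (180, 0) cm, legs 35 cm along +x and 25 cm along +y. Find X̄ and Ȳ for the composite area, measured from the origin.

X̄ = 91.86 cm, Ȳ = 65.82 cm

rectangular body: A = 180 × 60 = 10800.00, centroid at (90.00, 30.00).
semicircular top: A = ½π·90² = 12723.45, centroid at (90.00, 98.20).
triangular fin: A = ½·35·25 = 437.50, centroid at (191.67, 8.33).
ΣA = 23960.95 cm², ΣAX̄ = 2200964.69 cm³, ΣAȲ = 1577052.85 cm³.
X̄ = 2200964.69/23960.95 = 91.86 cm; Ȳ = 1577052.85/23960.95 = 65.82 cm.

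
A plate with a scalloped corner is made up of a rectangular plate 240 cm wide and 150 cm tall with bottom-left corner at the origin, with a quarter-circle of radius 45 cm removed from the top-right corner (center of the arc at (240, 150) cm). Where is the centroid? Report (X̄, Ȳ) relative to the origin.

X̄ = 115.34 cm, Ȳ = 72.42 cm

Part | A | x̄ᵢ | ȳᵢ | A·x̄ᵢ | A·ȳᵢ
plate | 36000.00 | 120.00 | 75.00 | 4320000.00 | 2700000.00
removed quarter-circle | -1590.43 | 220.90 | 130.90 | -351328.51 | -208189.69
Σ | 34409.57 |  |  | 3968671.49 | 2491810.31
X̄ = 3968671.49 / 34409.57 = 115.34 cm
Ȳ = 2491810.31 / 34409.57 = 72.42 cm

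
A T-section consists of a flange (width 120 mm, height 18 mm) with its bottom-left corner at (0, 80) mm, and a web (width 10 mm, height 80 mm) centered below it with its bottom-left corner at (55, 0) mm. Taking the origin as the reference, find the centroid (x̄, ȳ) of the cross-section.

web: A = 10 × 80 = 800.00, centroid at (60.00, 40.00).
flange: A = 120 × 18 = 2160.00, centroid at (60.00, 89.00).
ΣA = 2960.00 mm², ΣAx̄ = 177600.00 mm³, ΣAȳ = 224240.00 mm³.
x̄ = 177600.00/2960.00 = 60.00 mm; ȳ = 224240.00/2960.00 = 75.76 mm.

x̄ = 60.00 mm, ȳ = 75.76 mm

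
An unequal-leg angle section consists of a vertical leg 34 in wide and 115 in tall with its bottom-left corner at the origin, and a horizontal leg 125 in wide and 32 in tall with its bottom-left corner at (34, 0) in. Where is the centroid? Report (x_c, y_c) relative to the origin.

vertical leg: A = 34 × 115 = 3910.00, centroid at (17.00, 57.50).
horizontal leg: A = 125 × 32 = 4000.00, centroid at (96.50, 16.00).
ΣA = 7910.00 in²
ΣAx_c = (3910.00)(17.00) + (4000.00)(96.50) = 452470.00 in³
ΣAy_c = (3910.00)(57.50) + (4000.00)(16.00) = 288825.00 in³
x_c = 452470.00 / 7910.00 = 57.20 in
y_c = 288825.00 / 7910.00 = 36.51 in

x_c = 57.20 in, y_c = 36.51 in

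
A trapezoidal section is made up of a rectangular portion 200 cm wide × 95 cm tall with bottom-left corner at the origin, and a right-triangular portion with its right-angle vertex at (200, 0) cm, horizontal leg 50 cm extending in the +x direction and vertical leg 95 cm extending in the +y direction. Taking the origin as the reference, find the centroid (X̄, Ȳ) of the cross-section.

rectangular portion: A = 200 × 95 = 19000.00, centroid at (100.00, 47.50).
triangular portion: A = ½·50·95 = 2375.00, centroid at (216.67, 31.67).
ΣA = 21375.00 cm²
ΣAX̄ = (19000.00)(100.00) + (2375.00)(216.67) = 2414583.33 cm³
ΣAȲ = (19000.00)(47.50) + (2375.00)(31.67) = 977708.33 cm³
X̄ = 2414583.33 / 21375.00 = 112.96 cm
Ȳ = 977708.33 / 21375.00 = 45.74 cm

X̄ = 112.96 cm, Ȳ = 45.74 cm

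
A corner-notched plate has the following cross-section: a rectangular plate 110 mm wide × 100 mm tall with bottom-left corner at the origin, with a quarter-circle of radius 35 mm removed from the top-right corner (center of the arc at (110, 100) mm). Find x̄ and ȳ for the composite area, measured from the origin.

plate: A = 110 × 100 = 11000.00, centroid at (55.00, 50.00).
removed quarter-circle: A = −¼π·35² = -962.11, centroid at (95.15, 85.15).
ΣA = 10037.89 mm², ΣAx̄ = 513459.26 mm³, ΣAȳ = 468080.39 mm³.
x̄ = 513459.26/10037.89 = 51.15 mm; ȳ = 468080.39/10037.89 = 46.63 mm.

x̄ = 51.15 mm, ȳ = 46.63 mm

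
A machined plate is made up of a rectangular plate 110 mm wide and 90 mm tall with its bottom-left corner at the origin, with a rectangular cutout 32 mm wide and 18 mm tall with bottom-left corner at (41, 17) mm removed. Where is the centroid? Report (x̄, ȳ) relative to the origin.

x̄ = 54.88 mm, ȳ = 46.17 mm

Part | A | x̄ᵢ | ȳᵢ | A·x̄ᵢ | A·ȳᵢ
plate | 9900.00 | 55.00 | 45.00 | 544500.00 | 445500.00
hole | -576.00 | 57.00 | 26.00 | -32832.00 | -14976.00
Σ | 9324.00 |  |  | 511668.00 | 430524.00
x̄ = 511668.00 / 9324.00 = 54.88 mm
ȳ = 430524.00 / 9324.00 = 46.17 mm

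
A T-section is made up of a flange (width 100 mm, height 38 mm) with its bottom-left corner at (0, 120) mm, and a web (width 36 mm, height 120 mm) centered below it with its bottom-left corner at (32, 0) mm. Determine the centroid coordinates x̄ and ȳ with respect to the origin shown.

x̄ = 50.00 mm, ȳ = 96.97 mm

web: A = 36 × 120 = 4320.00, centroid at (50.00, 60.00).
flange: A = 100 × 38 = 3800.00, centroid at (50.00, 139.00).
ΣA = 8120.00 mm², ΣAx̄ = 406000.00 mm³, ΣAȳ = 787400.00 mm³.
x̄ = 406000.00/8120.00 = 50.00 mm; ȳ = 787400.00/8120.00 = 96.97 mm.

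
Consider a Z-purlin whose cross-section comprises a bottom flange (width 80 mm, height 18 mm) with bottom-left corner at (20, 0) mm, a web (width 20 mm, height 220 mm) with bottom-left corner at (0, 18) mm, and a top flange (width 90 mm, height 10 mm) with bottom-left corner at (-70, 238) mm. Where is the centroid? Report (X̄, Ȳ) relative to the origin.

X̄ = 16.01 mm, Ȳ = 117.93 mm

bottom flange: A = 80 × 18 = 1440.00, centroid at (60.00, 9.00).
web: A = 20 × 220 = 4400.00, centroid at (10.00, 128.00).
top flange: A = 90 × 10 = 900.00, centroid at (-25.00, 243.00).
ΣA = 6740.00 mm²
ΣAX̄ = (1440.00)(60.00) + (4400.00)(10.00) + (900.00)(-25.00) = 107900.00 mm³
ΣAȲ = (1440.00)(9.00) + (4400.00)(128.00) + (900.00)(243.00) = 794860.00 mm³
X̄ = 107900.00 / 6740.00 = 16.01 mm
Ȳ = 794860.00 / 6740.00 = 117.93 mm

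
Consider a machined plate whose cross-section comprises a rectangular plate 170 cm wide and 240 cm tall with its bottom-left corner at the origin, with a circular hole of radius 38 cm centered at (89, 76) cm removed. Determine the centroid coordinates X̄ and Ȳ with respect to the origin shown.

X̄ = 84.50 cm, Ȳ = 125.50 cm

plate: A = 170 × 240 = 40800.00, centroid at (85.00, 120.00).
hole: A = −π·38² = -4536.46, centroid at (89.00, 76.00).
ΣA = 36263.54 cm²
ΣAX̄ = (40800.00)(85.00) + (-4536.46)(89.00) = 3064255.08 cm³
ΣAȲ = (40800.00)(120.00) + (-4536.46)(76.00) = 4551229.06 cm³
X̄ = 3064255.08 / 36263.54 = 84.50 cm
Ȳ = 4551229.06 / 36263.54 = 125.50 cm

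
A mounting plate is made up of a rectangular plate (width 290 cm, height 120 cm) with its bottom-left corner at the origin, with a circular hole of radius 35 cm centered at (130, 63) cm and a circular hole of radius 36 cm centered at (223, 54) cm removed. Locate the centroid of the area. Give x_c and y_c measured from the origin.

Part | A | x̄ᵢ | ȳᵢ | A·x̄ᵢ | A·ȳᵢ
plate | 34800.00 | 145.00 | 60.00 | 5046000.00 | 2088000.00
hole 1 | -3848.45 | 130.00 | 63.00 | -500298.63 | -242452.41
hole 2 | -4071.50 | 223.00 | 54.00 | -907945.41 | -219861.22
Σ | 26880.04 |  |  | 3637755.96 | 1625686.37
x_c = 3637755.96 / 26880.04 = 135.33 cm
y_c = 1625686.37 / 26880.04 = 60.48 cm

x_c = 135.33 cm, y_c = 60.48 cm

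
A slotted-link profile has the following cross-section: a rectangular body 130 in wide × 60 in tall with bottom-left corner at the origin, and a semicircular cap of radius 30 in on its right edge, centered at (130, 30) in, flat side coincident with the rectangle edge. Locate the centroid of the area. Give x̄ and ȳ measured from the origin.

x̄ = 76.93 in, ȳ = 30.00 in

rectangular body: A = 130 × 60 = 7800.00, centroid at (65.00, 30.00).
semicircular end: A = ½π·30² = 1413.72, centroid at (142.73, 30.00).
ΣA = 9213.72 in², ΣAx̄ = 708783.17 in³, ΣAȳ = 276411.50 in³.
x̄ = 708783.17/9213.72 = 76.93 in; ȳ = 276411.50/9213.72 = 30.00 in.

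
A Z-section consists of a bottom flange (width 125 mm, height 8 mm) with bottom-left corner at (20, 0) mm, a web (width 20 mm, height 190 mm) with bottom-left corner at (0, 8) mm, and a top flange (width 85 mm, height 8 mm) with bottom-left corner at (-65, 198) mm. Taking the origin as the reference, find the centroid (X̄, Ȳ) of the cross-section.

X̄ = 19.20 mm, Ȳ = 97.22 mm

bottom flange: A = 125 × 8 = 1000.00, centroid at (82.50, 4.00).
web: A = 20 × 190 = 3800.00, centroid at (10.00, 103.00).
top flange: A = 85 × 8 = 680.00, centroid at (-22.50, 202.00).
ΣA = 5480.00 mm², ΣAX̄ = 105200.00 mm³, ΣAȲ = 532760.00 mm³.
X̄ = 105200.00/5480.00 = 19.20 mm; Ȳ = 532760.00/5480.00 = 97.22 mm.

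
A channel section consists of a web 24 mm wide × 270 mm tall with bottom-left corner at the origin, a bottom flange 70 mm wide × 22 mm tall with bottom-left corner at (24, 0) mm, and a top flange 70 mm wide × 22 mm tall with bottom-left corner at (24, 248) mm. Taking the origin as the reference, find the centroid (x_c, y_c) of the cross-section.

web: A = 24 × 270 = 6480.00, centroid at (12.00, 135.00).
bottom flange: A = 70 × 22 = 1540.00, centroid at (59.00, 11.00).
top flange: A = 70 × 22 = 1540.00, centroid at (59.00, 259.00).
ΣA = 9560.00 mm²
ΣAx_c = (6480.00)(12.00) + (1540.00)(59.00) + (1540.00)(59.00) = 259480.00 mm³
ΣAy_c = (6480.00)(135.00) + (1540.00)(11.00) + (1540.00)(259.00) = 1290600.00 mm³
x_c = 259480.00 / 9560.00 = 27.14 mm
y_c = 1290600.00 / 9560.00 = 135.00 mm

x_c = 27.14 mm, y_c = 135.00 mm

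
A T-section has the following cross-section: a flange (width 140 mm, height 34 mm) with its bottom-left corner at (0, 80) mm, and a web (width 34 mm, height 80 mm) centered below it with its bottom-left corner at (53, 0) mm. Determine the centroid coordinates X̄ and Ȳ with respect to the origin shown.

X̄ = 70.00 mm, Ȳ = 76.27 mm

web: A = 34 × 80 = 2720.00, centroid at (70.00, 40.00).
flange: A = 140 × 34 = 4760.00, centroid at (70.00, 97.00).
ΣA = 7480.00 mm², ΣAX̄ = 523600.00 mm³, ΣAȲ = 570520.00 mm³.
X̄ = 523600.00/7480.00 = 70.00 mm; Ȳ = 570520.00/7480.00 = 76.27 mm.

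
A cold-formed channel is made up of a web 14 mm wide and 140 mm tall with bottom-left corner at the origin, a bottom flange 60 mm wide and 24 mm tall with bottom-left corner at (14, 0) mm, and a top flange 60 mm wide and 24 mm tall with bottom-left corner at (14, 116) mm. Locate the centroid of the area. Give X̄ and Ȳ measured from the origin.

web: A = 14 × 140 = 1960.00, centroid at (7.00, 70.00).
bottom flange: A = 60 × 24 = 1440.00, centroid at (44.00, 12.00).
top flange: A = 60 × 24 = 1440.00, centroid at (44.00, 128.00).
ΣA = 4840.00 mm²
ΣAX̄ = (1960.00)(7.00) + (1440.00)(44.00) + (1440.00)(44.00) = 140440.00 mm³
ΣAȲ = (1960.00)(70.00) + (1440.00)(12.00) + (1440.00)(128.00) = 338800.00 mm³
X̄ = 140440.00 / 4840.00 = 29.02 mm
Ȳ = 338800.00 / 4840.00 = 70.00 mm

X̄ = 29.02 mm, Ȳ = 70.00 mm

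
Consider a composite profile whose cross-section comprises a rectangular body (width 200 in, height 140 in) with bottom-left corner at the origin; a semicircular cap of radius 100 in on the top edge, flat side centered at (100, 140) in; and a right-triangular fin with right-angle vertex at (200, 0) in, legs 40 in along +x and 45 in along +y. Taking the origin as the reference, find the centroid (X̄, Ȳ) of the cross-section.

Part | A | x̄ᵢ | ȳᵢ | A·x̄ᵢ | A·ȳᵢ
rectangular body | 28000.00 | 100.00 | 70.00 | 2800000.00 | 1960000.00
semicircular top | 15707.96 | 100.00 | 182.44 | 1570796.33 | 2865781.52
triangular fin | 900.00 | 213.33 | 15.00 | 192000.00 | 13500.00
Σ | 44607.96 |  |  | 4562796.33 | 4839281.52
X̄ = 4562796.33 / 44607.96 = 102.29 in
Ȳ = 4839281.52 / 44607.96 = 108.48 in

X̄ = 102.29 in, Ȳ = 108.48 in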